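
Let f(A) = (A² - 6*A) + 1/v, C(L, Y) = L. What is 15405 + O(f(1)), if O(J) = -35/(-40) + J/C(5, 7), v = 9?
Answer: 5545763/360 ≈ 15405.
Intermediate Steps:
f(A) = ⅑ + A² - 6*A (f(A) = (A² - 6*A) + 1/9 = (A² - 6*A) + ⅑ = ⅑ + A² - 6*A)
O(J) = 7/8 + J/5 (O(J) = -35/(-40) + J/5 = -35*(-1/40) + J*(⅕) = 7/8 + J/5)
15405 + O(f(1)) = 15405 + (7/8 + (⅑ + 1*(-6 + 1))/5) = 15405 + (7/8 + (⅑ + 1*(-5))/5) = 15405 + (7/8 + (⅑ - 5)/5) = 15405 + (7/8 + (⅕)*(-44/9)) = 15405 + (7/8 - 44/45) = 15405 - 37/360 = 5545763/360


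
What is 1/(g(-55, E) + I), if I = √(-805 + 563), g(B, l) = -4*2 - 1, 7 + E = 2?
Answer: -9/323 - 11*I*√2/323 ≈ -0.027864 - 0.048162*I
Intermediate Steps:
E = -5 (E = -7 + 2 = -5)
g(B, l) = -9 (g(B, l) = -8 - 1 = -9)
I = 11*I*√2 (I = √(-242) = 11*I*√2 ≈ 15.556*I)
1/(g(-55, E) + I) = 1/(-9 + 11*I*√2)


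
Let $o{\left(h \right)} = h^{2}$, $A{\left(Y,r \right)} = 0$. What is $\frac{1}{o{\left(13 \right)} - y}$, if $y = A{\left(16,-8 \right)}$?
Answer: $\frac{1}{169} \approx 0.0059172$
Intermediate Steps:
$y = 0$
$\frac{1}{o{\left(13 \right)} - y} = \frac{1}{13^{2} - 0} = \frac{1}{169 + 0} = \frac{1}{169}$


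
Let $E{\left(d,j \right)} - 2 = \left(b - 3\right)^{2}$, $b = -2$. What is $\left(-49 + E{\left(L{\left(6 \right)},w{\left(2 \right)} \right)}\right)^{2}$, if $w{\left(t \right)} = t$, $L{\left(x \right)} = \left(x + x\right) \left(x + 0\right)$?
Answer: $484$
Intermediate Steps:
$L{\left(x \right)} = 2 x^{2}$ ($L{\left(x \right)} = 2 x x = 2 x^{2}$)
$E{\left(d,j \right)} = 27$ ($E{\left(d,j \right)} = 2 + \left(-2 - 3\right)^{2} = 2 + \left(-5\right)^{2} = 2 + 25 = 27$)
$\left(-49 + E{\left(L{\left(6 \right)},w{\left(2 \right)} \right)}\right)^{2} = \left(-49 + 27\right)^{2} = \left(-22\right)^{2} = 484$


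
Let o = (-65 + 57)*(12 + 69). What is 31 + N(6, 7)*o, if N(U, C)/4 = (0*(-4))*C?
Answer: 31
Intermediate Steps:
o = -648 (o = -8*81 = -648)
N(U, C) = 0 (N(U, C) = 4*((0*(-4))*C) = 4*(0*C) = 4*0 = 0)
31 + N(6, 7)*o = 31 + 0*(-648) = 31 + 0 = 31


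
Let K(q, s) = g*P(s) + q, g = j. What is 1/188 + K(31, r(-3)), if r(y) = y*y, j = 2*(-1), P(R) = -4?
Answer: 7333/188 ≈ 39.005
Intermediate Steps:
j = -2
r(y) = y²
g = -2
K(q, s) = 8 + q (K(q, s) = -2*(-4) + q = 8 + q)
1/188 + K(31, r(-3)) = 1/188 + (8 + 31) = 1/188 + 39 = 7333/188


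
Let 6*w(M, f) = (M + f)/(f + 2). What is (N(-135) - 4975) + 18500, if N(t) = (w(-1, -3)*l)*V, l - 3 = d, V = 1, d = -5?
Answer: 40571/3 ≈ 13524.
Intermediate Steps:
w(M, f) = (M + f)/(6*(2 + f)) (w(M, f) = ((M + f)/(f + 2))/6 = ((M + f)/(2 + f))/6 = (M + f)/(6*(2 + f)))
l = -2 (l = 3 - 5 = -2)
N(t) = -4/3 (N(t) = (((-1 - 3)/(6*(2 - 3)))*(-2))*1 = (((1/6)*(-4)/(-1))*(-2))*1 = (((1/6)*(-1)*(-4))*(-2))*1 = ((2/3)*(-2))*1 = -4/3*1 = -4/3)
(N(-135) - 4975) + 18500 = (-4/3 - 4975) + 18500 = -14929/3 + 18500 = 40571/3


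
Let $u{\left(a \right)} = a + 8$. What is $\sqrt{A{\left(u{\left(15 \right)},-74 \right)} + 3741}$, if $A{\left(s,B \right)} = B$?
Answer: $\sqrt{3667} \approx 60.556$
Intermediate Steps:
$u{\left(a \right)} = 8 + a$
$\sqrt{A{\left(u{\left(15 \right)},-74 \right)} + 3741} = \sqrt{-74 + 3741} = \sqrt{3667}$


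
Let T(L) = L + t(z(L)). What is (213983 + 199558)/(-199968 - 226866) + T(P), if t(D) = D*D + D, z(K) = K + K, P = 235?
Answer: 10509792781/47426 ≈ 2.2160e+5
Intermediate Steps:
z(K) = 2*K
t(D) = D + D² (t(D) = D² + D = D + D²)
T(L) = L + 2*L*(1 + 2*L) (T(L) = L + (2*L)*(1 + 2*L) = L + 2*L*(1 + 2*L))
(213983 + 199558)/(-199968 - 226866) + T(P) = (213983 + 199558)/(-199968 - 226866) + 235*(3 + 4*235) = 413541/(-426834) + 235*(3 + 940) = 413541*(-1/426834) + 235*943 = -45949/47426 + 221605 = 10509792781/47426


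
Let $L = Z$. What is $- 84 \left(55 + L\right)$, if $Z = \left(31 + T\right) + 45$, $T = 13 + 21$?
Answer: $-13860$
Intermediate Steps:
$T = 34$
$Z = 110$ ($Z = \left(31 + 34\right) + 45 = 65 + 45 = 110$)
$L = 110$
$- 84 \left(55 + L\right) = - 84 \left(55 + 110\right) = \left(-84\right) 165 = -13860$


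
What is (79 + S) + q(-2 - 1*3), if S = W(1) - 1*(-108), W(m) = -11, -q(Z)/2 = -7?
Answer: 190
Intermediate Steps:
q(Z) = 14 (q(Z) = -2*(-7) = 14)
S = 97 (S = -11 - 1*(-108) = -11 + 108 = 97)
(79 + S) + q(-2 - 1*3) = (79 + 97) + 14 = 176 + 14 = 190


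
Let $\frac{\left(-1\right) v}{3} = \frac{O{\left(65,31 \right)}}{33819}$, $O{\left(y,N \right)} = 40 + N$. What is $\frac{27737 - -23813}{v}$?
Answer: $- \frac{581123150}{71} \approx -8.1848 \cdot 10^{6}$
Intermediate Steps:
$v = - \frac{71}{11273}$ ($v = - 3 \frac{40 + 31}{33819} = - 3 \cdot 71 \cdot \frac{1}{33819} = \left(-3\right) \frac{71}{33819} = - \frac{71}{11273} \approx -0.0062982$)
$\frac{27737 - -23813}{v} = \frac{27737 - -23813}{- \frac{71}{11273}} = \left(27737 + 23813\right) \left(- \frac{11273}{71}\right) = 51550 \left(- \frac{11273}{71}\right) = - \frac{581123150}{71}$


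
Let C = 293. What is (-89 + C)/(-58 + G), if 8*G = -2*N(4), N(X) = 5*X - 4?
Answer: -102/31 ≈ -3.2903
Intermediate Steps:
N(X) = -4 + 5*X
G = -4 (G = (-2*(-4 + 5*4))/8 = (-2*(-4 + 20))/8 = (-2*16)/8 = (⅛)*(-32) = -4)
(-89 + C)/(-58 + G) = (-89 + 293)/(-58 - 4) = 204/(-62) = 204*(-1/62) = -102/31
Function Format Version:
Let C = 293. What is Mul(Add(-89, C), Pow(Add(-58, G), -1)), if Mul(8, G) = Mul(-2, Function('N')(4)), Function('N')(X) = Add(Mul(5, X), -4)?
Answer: Rational(-102, 31) ≈ -3.2903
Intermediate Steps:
Function('N')(X) = Add(-4, Mul(5, X))
G = -4 (G = Mul(Rational(1, 8), Mul(-2, Add(-4, Mul(5, 4)))) = Mul(Rational(1, 8), Mul(-2, Add(-4, 20))) = Mul(Rational(1, 8), Mul(-2, 16)) = Mul(Rational(1, 8), -32) = -4)
Mul(Add(-89, C), Pow(Add(-58, G), -1)) = Mul(Add(-89, 293), Pow(Add(-58, -4), -1)) = Mul(204, Pow(-62, -1)) = Mul(204, Rational(-1, 62)) = Rational(-102, 31)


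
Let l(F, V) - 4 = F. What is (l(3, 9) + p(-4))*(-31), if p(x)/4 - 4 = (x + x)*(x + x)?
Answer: -8649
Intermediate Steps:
l(F, V) = 4 + F
p(x) = 16 + 16*x² (p(x) = 16 + 4*((x + x)*(x + x)) = 16 + 4*((2*x)*(2*x)) = 16 + 4*(4*x²) = 16 + 16*x²)
(l(3, 9) + p(-4))*(-31) = ((4 + 3) + (16 + 16*(-4)²))*(-31) = (7 + (16 + 16*16))*(-31) = (7 + (16 + 256))*(-31) = (7 + 272)*(-31) = 279*(-31) = -8649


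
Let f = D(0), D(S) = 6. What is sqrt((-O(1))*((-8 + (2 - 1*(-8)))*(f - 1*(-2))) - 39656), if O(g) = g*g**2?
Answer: 6*I*sqrt(1102) ≈ 199.18*I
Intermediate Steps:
f = 6
O(g) = g**3
sqrt((-O(1))*((-8 + (2 - 1*(-8)))*(f - 1*(-2))) - 39656) = sqrt((-1*1**3)*((-8 + (2 - 1*(-8)))*(6 - 1*(-2))) - 39656) = sqrt((-1*1)*((-8 + (2 + 8))*(6 + 2)) - 39656) = sqrt(-(-8 + 10)*8 - 39656) = sqrt(-2*8 - 39656) = sqrt(-1*16 - 39656) = sqrt(-16 - 39656) = sqrt(-39672) = 6*I*sqrt(1102)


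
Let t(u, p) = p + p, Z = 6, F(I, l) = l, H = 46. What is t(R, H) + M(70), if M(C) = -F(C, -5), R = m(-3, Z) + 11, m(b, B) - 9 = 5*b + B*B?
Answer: 97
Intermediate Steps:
m(b, B) = 9 + B² + 5*b (m(b, B) = 9 + (5*b + B*B) = 9 + (5*b + B²) = 9 + (B² + 5*b) = 9 + B² + 5*b)
R = 41 (R = (9 + 6² + 5*(-3)) + 11 = (9 + 36 - 15) + 11 = 30 + 11 = 41)
M(C) = 5 (M(C) = -1*(-5) = 5)
t(u, p) = 2*p
t(R, H) + M(70) = 2*46 + 5 = 92 + 5 = 97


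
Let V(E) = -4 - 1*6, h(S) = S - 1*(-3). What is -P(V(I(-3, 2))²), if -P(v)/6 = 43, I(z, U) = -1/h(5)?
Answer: 258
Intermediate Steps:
h(S) = 3 + S (h(S) = S + 3 = 3 + S)
I(z, U) = -⅛ (I(z, U) = -1/(3 + 5) = -1/8 = -1*⅛ = -⅛)
V(E) = -10 (V(E) = -4 - 6 = -10)
P(v) = -258 (P(v) = -6*43 = -258)
-P(V(I(-3, 2))²) = -1*(-258) = 258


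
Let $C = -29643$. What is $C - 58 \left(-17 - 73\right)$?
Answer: $-24423$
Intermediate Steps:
$C - 58 \left(-17 - 73\right) = -29643 - 58 \left(-17 - 73\right) = -29643 - -5220 = -29643 + 5220 = -24423$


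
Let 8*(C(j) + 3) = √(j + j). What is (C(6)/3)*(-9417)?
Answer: 9417 - 3139*√3/4 ≈ 8057.8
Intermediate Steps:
C(j) = -3 + √2*√j/8 (C(j) = -3 + √(j + j)/8 = -3 + √(2*j)/8 = -3 + (√2*√j)/8 = -3 + √2*√j/8)
(C(6)/3)*(-9417) = ((-3 + √2*√6/8)/3)*(-9417) = ((-3 + √3/4)*(⅓))*(-9417) = (-1 + √3/12)*(-9417) = 9417 - 3139*√3/4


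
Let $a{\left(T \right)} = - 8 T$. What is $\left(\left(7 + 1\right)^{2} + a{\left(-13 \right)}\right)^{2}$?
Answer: $28224$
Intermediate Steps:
$\left(\left(7 + 1\right)^{2} + a{\left(-13 \right)}\right)^{2} = \left(\left(7 + 1\right)^{2} - -104\right)^{2} = \left(8^{2} + 104\right)^{2} = \left(64 + 104\right)^{2} = 168^{2} = 28224$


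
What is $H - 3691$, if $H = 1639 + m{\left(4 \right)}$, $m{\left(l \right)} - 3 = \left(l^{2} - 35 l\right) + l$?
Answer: $-2169$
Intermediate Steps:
$m{\left(l \right)} = 3 + l^{2} - 34 l$ ($m{\left(l \right)} = 3 + \left(\left(l^{2} - 35 l\right) + l\right) = 3 + \left(l^{2} - 34 l\right) = 3 + l^{2} - 34 l$)
$H = 1522$ ($H = 1639 + \left(3 + 4^{2} - 136\right) = 1639 + \left(3 + 16 - 136\right) = 1639 - 117 = 1522$)
$H - 3691 = 1522 - 3691 = -2169$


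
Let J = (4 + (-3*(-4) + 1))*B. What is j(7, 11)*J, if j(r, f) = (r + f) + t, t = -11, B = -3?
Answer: -357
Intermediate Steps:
j(r, f) = -11 + f + r (j(r, f) = (r + f) - 11 = (f + r) - 11 = -11 + f + r)
J = -51 (J = (4 + (-3*(-4) + 1))*(-3) = (4 + (12 + 1))*(-3) = (4 + 13)*(-3) = 17*(-3) = -51)
j(7, 11)*J = (-11 + 11 + 7)*(-51) = 7*(-51) = -357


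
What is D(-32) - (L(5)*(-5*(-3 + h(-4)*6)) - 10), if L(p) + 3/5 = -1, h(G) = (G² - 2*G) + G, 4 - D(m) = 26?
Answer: -948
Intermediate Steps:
D(m) = -22 (D(m) = 4 - 1*26 = 4 - 26 = -22)
h(G) = G² - G
L(p) = -8/5 (L(p) = -⅗ - 1 = -8/5)
D(-32) - (L(5)*(-5*(-3 + h(-4)*6)) - 10) = -22 - (-(-8)*(-3 - 4*(-1 - 4)*6) - 10) = -22 - (-(-8)*(-3 - 4*(-5)*6) - 10) = -22 - (-(-8)*(-3 + 20*6) - 10) = -22 - (-(-8)*(-3 + 120) - 10) = -22 - (-(-8)*117 - 10) = -22 - (-8/5*(-585) - 10) = -22 - (936 - 10) = -22 - 1*926 = -22 - 926 = -948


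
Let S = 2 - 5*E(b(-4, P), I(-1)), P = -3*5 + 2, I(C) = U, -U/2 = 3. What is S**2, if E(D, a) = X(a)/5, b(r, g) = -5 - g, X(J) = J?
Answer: 64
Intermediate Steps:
U = -6 (U = -2*3 = -6)
I(C) = -6
P = -13 (P = -15 + 2 = -13)
E(D, a) = a/5
S = 8 (S = 2 - (-6) = 2 - 5*(-6/5) = 2 + 6 = 8)
S**2 = 8**2 = 64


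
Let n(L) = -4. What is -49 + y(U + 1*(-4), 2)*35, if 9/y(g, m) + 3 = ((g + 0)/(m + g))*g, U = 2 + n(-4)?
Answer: -301/4 ≈ -75.250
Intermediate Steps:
U = -2 (U = 2 - 4 = -2)
y(g, m) = 9/(-3 + g²/(g + m)) (y(g, m) = 9/(-3 + ((g + 0)/(m + g))*g) = 9/(-3 + (g/(g + m))*g) = 9/(-3 + g²/(g + m)))
-49 + y(U + 1*(-4), 2)*35 = -49 + (9*((-2 + 1*(-4)) + 2)/((-2 + 1*(-4))² - 3*(-2 + 1*(-4)) - 3*2))*35 = -49 + (9*((-2 - 4) + 2)/((-2 - 4)² - 3*(-2 - 4) - 6))*35 = -49 + (9*(-6 + 2)/((-6)² - 3*(-6) - 6))*35 = -49 + (9*(-4)/(36 + 18 - 6))*35 = -49 + (9*(-4)/48)*35 = -49 + (9*(1/48)*(-4))*35 = -49 - ¾*35 = -49 - 105/4 = -301/4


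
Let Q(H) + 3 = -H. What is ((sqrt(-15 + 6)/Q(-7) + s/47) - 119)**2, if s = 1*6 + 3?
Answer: 498877015/35344 - 8376*I/47 ≈ 14115.0 - 178.21*I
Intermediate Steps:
s = 9 (s = 6 + 3 = 9)
Q(H) = -3 - H
((sqrt(-15 + 6)/Q(-7) + s/47) - 119)**2 = ((sqrt(-15 + 6)/(-3 - 1*(-7)) + 9/47) - 119)**2 = ((sqrt(-9)/(-3 + 7) + 9*(1/47)) - 119)**2 = (((3*I)/4 + 9/47) - 119)**2 = (((3*I)*(1/4) + 9/47) - 119)**2 = ((3*I/4 + 9/47) - 119)**2 = ((9/47 + 3*I/4) - 119)**2 = (-5584/47 + 3*I/4)**2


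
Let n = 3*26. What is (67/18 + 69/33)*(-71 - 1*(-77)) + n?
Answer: 3725/33 ≈ 112.88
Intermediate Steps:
n = 78
(67/18 + 69/33)*(-71 - 1*(-77)) + n = (67/18 + 69/33)*(-71 - 1*(-77)) + 78 = (67*(1/18) + 69*(1/33))*(-71 + 77) + 78 = (67/18 + 23/11)*6 + 78 = (1151/198)*6 + 78 = 1151/33 + 78 = 3725/33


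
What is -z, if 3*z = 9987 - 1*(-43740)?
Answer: -17909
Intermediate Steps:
z = 17909 (z = (9987 - 1*(-43740))/3 = (9987 + 43740)/3 = (⅓)*53727 = 17909)
-z = -1*17909 = -17909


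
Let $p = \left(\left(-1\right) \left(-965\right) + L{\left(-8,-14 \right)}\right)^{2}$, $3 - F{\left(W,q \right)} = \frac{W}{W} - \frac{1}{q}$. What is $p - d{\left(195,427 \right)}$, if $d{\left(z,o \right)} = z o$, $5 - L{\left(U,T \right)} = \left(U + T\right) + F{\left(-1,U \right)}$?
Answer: $\frac{57413281}{64} \approx 8.9708 \cdot 10^{5}$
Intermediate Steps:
$F{\left(W,q \right)} = 2 + \frac{1}{q}$ ($F{\left(W,q \right)} = 3 - \left(\frac{W}{W} - \frac{1}{q}\right) = 3 - \left(1 - \frac{1}{q}\right) = 2 + \frac{1}{q}$)
$L{\left(U,T \right)} = 3 - T - U - \frac{1}{U}$ ($L{\left(U,T \right)} = 5 - \left(\left(U + T\right) + \left(2 + \frac{1}{U}\right)\right) = 5 - \left(\left(T + U\right) + \left(2 + \frac{1}{U}\right)\right) = 5 - \left(2 + T + U + \frac{1}{U}\right) = 3 - T - U - \frac{1}{U}$)
$d{\left(z,o \right)} = o z$
$p = \frac{62742241}{64}$ ($p = \left(\left(-1\right) \left(-965\right) - - \frac{201}{8}\right)^{2} = \left(965 + \left(3 + 14 + 8 - - \frac{1}{8}\right)\right)^{2} = \left(965 + \left(3 + 14 + 8 + \frac{1}{8}\right)\right)^{2} = \left(965 + \frac{201}{8}\right)^{2} = \left(\frac{7921}{8}\right)^{2} = \frac{62742241}{64} \approx 9.8035 \cdot 10^{5}$)
$p - d{\left(195,427 \right)} = \frac{62742241}{64} - 427 \cdot 195 = \frac{62742241}{64} - 83265 = \frac{57413281}{64}$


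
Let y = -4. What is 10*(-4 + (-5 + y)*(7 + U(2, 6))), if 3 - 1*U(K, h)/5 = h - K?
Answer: -220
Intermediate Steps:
U(K, h) = 15 - 5*h + 5*K (U(K, h) = 15 - 5*(h - K) = 15 + (-5*h + 5*K) = 15 - 5*h + 5*K)
10*(-4 + (-5 + y)*(7 + U(2, 6))) = 10*(-4 + (-5 - 4)*(7 + (15 - 5*6 + 5*2))) = 10*(-4 - 9*(7 + (15 - 30 + 10))) = 10*(-4 - 9*(7 - 5)) = 10*(-4 - 9*2) = 10*(-4 - 18) = 10*(-22) = -220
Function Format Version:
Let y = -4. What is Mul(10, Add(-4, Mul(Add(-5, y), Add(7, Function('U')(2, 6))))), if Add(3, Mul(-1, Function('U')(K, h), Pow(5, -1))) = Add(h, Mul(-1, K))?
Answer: -220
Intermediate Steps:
Function('U')(K, h) = Add(15, Mul(-5, h), Mul(5, K)) (Function('U')(K, h) = Add(15, Mul(-5, Add(h, Mul(-1, K)))) = Add(15, Add(Mul(-5, h), Mul(5, K))) = Add(15, Mul(-5, h), Mul(5, K)))
Mul(10, Add(-4, Mul(Add(-5, y), Add(7, Function('U')(2, 6))))) = Mul(10, Add(-4, Mul(Add(-5, -4), Add(7, Add(15, Mul(-5, 6), Mul(5, 2)))))) = Mul(10, Add(-4, Mul(-9, Add(7, Add(15, -30, 10))))) = Mul(10, Add(-4, Mul(-9, Add(7, -5)))) = Mul(10, Add(-4, Mul(-9, 2))) = Mul(10, Add(-4, -18)) = Mul(10, -22) = -220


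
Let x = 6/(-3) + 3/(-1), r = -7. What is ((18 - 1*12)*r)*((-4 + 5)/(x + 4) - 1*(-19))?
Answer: -756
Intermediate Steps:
x = -5 (x = 6*(-⅓) + 3*(-1) = -2 - 3 = -5)
((18 - 1*12)*r)*((-4 + 5)/(x + 4) - 1*(-19)) = ((18 - 1*12)*(-7))*((-4 + 5)/(-5 + 4) - 1*(-19)) = ((18 - 12)*(-7))*(1/(-1) + 19) = (6*(-7))*(1*(-1) + 19) = -42*(-1 + 19) = -42*18 = -756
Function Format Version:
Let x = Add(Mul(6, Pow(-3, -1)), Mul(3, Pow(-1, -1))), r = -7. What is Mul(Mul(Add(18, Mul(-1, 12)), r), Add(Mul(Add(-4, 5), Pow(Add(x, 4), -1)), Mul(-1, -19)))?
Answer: -756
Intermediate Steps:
x = -5 (x = Add(Mul(6, Rational(-1, 3)), Mul(3, -1)) = Add(-2, -3) = -5)
Mul(Mul(Add(18, Mul(-1, 12)), r), Add(Mul(Add(-4, 5), Pow(Add(x, 4), -1)), Mul(-1, -19))) = Mul(Mul(Add(18, Mul(-1, 12)), -7), Add(Mul(Add(-4, 5), Pow(Add(-5, 4), -1)), Mul(-1, -19))) = Mul(Mul(Add(18, -12), -7), Add(Mul(1, Pow(-1, -1)), 19)) = Mul(Mul(6, -7), Add(Mul(1, -1), 19)) = Mul(-42, Add(-1, 19)) = Mul(-42, 18) = -756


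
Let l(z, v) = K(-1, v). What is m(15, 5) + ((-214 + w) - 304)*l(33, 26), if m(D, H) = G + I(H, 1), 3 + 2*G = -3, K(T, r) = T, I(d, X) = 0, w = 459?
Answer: 56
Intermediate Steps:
G = -3 (G = -3/2 + (½)*(-3) = -3/2 - 3/2 = -3)
l(z, v) = -1
m(D, H) = -3 (m(D, H) = -3 + 0 = -3)
m(15, 5) + ((-214 + w) - 304)*l(33, 26) = -3 + ((-214 + 459) - 304)*(-1) = -3 + (245 - 304)*(-1) = -3 - 59*(-1) = -3 + 59 = 56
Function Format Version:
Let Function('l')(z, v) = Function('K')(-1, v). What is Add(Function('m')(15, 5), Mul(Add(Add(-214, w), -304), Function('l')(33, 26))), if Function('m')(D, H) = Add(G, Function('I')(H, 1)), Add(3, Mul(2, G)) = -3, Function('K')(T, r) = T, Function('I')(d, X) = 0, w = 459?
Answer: 56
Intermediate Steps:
G = -3 (G = Add(Rational(-3, 2), Mul(Rational(1, 2), -3)) = Add(Rational(-3, 2), Rational(-3, 2)) = -3)
Function('l')(z, v) = -1
Function('m')(D, H) = -3 (Function('m')(D, H) = Add(-3, 0) = -3)
Add(Function('m')(15, 5), Mul(Add(Add(-214, w), -304), Function('l')(33, 26))) = Add(-3, Mul(Add(Add(-214, 459), -304), -1)) = Add(-3, Mul(Add(245, -304), -1)) = Add(-3, Mul(-59, -1)) = Add(-3, 59) = 56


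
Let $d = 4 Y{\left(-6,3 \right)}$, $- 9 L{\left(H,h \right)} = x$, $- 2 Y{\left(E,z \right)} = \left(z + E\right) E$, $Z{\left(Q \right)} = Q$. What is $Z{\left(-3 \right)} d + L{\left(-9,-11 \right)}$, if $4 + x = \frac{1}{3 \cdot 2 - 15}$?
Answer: $\frac{8785}{81} \approx 108.46$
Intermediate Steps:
$Y{\left(E,z \right)} = - \frac{E \left(E + z\right)}{2}$ ($Y{\left(E,z \right)} = - \frac{\left(z + E\right) E}{2} = - \frac{\left(E + z\right) E}{2} = - \frac{E \left(E + z\right)}{2}$)
$x = - \frac{37}{9}$ ($x = -4 + \frac{1}{3 \cdot 2 - 15} = -4 + \frac{1}{6 - 15} = -4 + \frac{1}{-9} = -4 - \frac{1}{9} = - \frac{37}{9} \approx -4.1111$)
$L{\left(H,h \right)} = \frac{37}{81}$ ($L{\left(H,h \right)} = \left(- \frac{1}{9}\right) \left(- \frac{37}{9}\right) = \frac{37}{81}$)
$d = -36$ ($d = 4 \left(\left(- \frac{1}{2}\right) \left(-6\right) \left(-6 + 3\right)\right) = 4 \left(\left(- \frac{1}{2}\right) \left(-6\right) \left(-3\right)\right) = 4 \left(-9\right) = -36$)
$Z{\left(-3 \right)} d + L{\left(-9,-11 \right)} = \left(-3\right) \left(-36\right) + \frac{37}{81} = 108 + \frac{37}{81} = \frac{8785}{81}$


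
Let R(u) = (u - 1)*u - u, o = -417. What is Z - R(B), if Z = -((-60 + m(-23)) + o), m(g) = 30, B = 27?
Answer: -228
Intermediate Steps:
R(u) = -u + u*(-1 + u) (R(u) = (-1 + u)*u - u = u*(-1 + u) - u = -u + u*(-1 + u))
Z = 447 (Z = -((-60 + 30) - 417) = -(-30 - 417) = -1*(-447) = 447)
Z - R(B) = 447 - 27*(-2 + 27) = 447 - 27*25 = 447 - 1*675 = 447 - 675 = -228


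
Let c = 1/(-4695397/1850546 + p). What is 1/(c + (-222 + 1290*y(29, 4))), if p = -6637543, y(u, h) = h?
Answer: 12283083343875/60653865550204204 ≈ 0.00020251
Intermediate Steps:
c = -1850546/12283083343875 (c = 1/(-4695397/1850546 - 6637543) = 1/(-12283083343875/1850546) = -1850546/12283083343875 ≈ -1.5066e-7)
1/(c + (-222 + 1290*y(29, 4))) = 1/(-1850546/12283083343875 + (-222 + 1290*4)) = 1/(-1850546/12283083343875 + (-222 + 5160)) = 1/(-1850546/12283083343875 + 4938) = 1/(60653865550204204/12283083343875) = 12283083343875/60653865550204204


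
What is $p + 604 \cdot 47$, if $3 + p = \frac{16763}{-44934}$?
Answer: $\frac{1275434827}{44934} \approx 28385.0$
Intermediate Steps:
$p = - \frac{151565}{44934}$ ($p = -3 + \frac{16763}{-44934} = -3 + 16763 \left(- \frac{1}{44934}\right) = -3 - \frac{16763}{44934} = - \frac{151565}{44934} \approx -3.3731$)
$p + 604 \cdot 47 = - \frac{151565}{44934} + 604 \cdot 47 = - \frac{151565}{44934} + 28388 = \frac{1275434827}{44934}$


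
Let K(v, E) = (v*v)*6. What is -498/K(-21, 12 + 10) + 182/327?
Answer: 17707/48069 ≈ 0.36837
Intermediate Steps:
K(v, E) = 6*v**2 (K(v, E) = v**2*6 = 6*v**2)
-498/K(-21, 12 + 10) + 182/327 = -498/(6*(-21)**2) + 182/327 = -498/(6*441) + 182*(1/327) = -498/2646 + 182/327 = -498*1/2646 + 182/327 = -83/441 + 182/327 = 17707/48069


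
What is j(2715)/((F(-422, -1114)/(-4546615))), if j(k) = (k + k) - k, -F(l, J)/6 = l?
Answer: -4114686575/844 ≈ -4.8752e+6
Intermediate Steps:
F(l, J) = -6*l
j(k) = k (j(k) = 2*k - k = k)
j(2715)/((F(-422, -1114)/(-4546615))) = 2715/((-6*(-422)/(-4546615))) = 2715/((2532*(-1/4546615))) = 2715/(-2532/4546615) = 2715*(-4546615/2532) = -4114686575/844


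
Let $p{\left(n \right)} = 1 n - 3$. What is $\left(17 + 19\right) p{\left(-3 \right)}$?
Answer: $-216$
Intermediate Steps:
$p{\left(n \right)} = -3 + n$ ($p{\left(n \right)} = n - 3 = -3 + n$)
$\left(17 + 19\right) p{\left(-3 \right)} = \left(17 + 19\right) \left(-3 - 3\right) = 36 \left(-6\right) = -216$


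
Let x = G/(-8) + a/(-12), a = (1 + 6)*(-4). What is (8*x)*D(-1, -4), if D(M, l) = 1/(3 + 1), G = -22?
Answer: 61/6 ≈ 10.167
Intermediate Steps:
a = -28 (a = 7*(-4) = -28)
D(M, l) = ¼ (D(M, l) = 1/4 = ¼)
x = 61/12 (x = -22/(-8) - 28/(-12) = -22*(-⅛) - 28*(-1/12) = 11/4 + 7/3 = 61/12 ≈ 5.0833)
(8*x)*D(-1, -4) = (8*(61/12))*(¼) = (122/3)*(¼) = 61/6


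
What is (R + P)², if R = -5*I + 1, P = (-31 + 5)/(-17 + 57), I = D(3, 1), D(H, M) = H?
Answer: 85849/400 ≈ 214.62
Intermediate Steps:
I = 3
P = -13/20 (P = -26/40 = -26*1/40 = -13/20 ≈ -0.65000)
R = -14 (R = -5*3 + 1 = -15 + 1 = -14)
(R + P)² = (-14 - 13/20)² = (-293/20)² = 85849/400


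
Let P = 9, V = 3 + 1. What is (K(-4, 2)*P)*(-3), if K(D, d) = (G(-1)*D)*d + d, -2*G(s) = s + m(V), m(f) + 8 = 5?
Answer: 378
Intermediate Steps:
V = 4
m(f) = -3 (m(f) = -8 + 5 = -3)
G(s) = 3/2 - s/2 (G(s) = -(s - 3)/2 = -(-3 + s)/2 = 3/2 - s/2)
K(D, d) = d + 2*D*d (K(D, d) = ((3/2 - ½*(-1))*D)*d + d = ((3/2 + ½)*D)*d + d = (2*D)*d + d = 2*D*d + d = d + 2*D*d)
(K(-4, 2)*P)*(-3) = ((2*(1 + 2*(-4)))*9)*(-3) = ((2*(1 - 8))*9)*(-3) = ((2*(-7))*9)*(-3) = -14*9*(-3) = -126*(-3) = 378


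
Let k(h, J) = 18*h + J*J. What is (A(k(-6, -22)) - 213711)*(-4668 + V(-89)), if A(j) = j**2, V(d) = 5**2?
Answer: 335851405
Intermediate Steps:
V(d) = 25
k(h, J) = J**2 + 18*h (k(h, J) = 18*h + J**2 = J**2 + 18*h)
(A(k(-6, -22)) - 213711)*(-4668 + V(-89)) = (((-22)**2 + 18*(-6))**2 - 213711)*(-4668 + 25) = ((484 - 108)**2 - 213711)*(-4643) = (376**2 - 213711)*(-4643) = (141376 - 213711)*(-4643) = -72335*(-4643) = 335851405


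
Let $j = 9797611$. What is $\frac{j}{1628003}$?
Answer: $\frac{9797611}{1628003} \approx 6.0182$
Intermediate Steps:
$\frac{j}{1628003} = \frac{9797611}{1628003}$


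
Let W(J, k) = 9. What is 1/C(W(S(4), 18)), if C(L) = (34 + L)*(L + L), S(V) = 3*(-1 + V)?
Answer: 1/774 ≈ 0.0012920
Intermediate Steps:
S(V) = -3 + 3*V
C(L) = 2*L*(34 + L) (C(L) = (34 + L)*(2*L) = 2*L*(34 + L))
1/C(W(S(4), 18)) = 1/(2*9*(34 + 9)) = 1/(2*9*43) = 1/774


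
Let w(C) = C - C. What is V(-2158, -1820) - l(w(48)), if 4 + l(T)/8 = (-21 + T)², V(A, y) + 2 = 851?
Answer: -2647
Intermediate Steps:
V(A, y) = 849 (V(A, y) = -2 + 851 = 849)
w(C) = 0
l(T) = -32 + 8*(-21 + T)²
V(-2158, -1820) - l(w(48)) = 849 - (-32 + 8*(-21 + 0)²) = 849 - (-32 + 8*(-21)²) = 849 - (-32 + 8*441) = 849 - (-32 + 3528) = 849 - 1*3496 = 849 - 3496 = -2647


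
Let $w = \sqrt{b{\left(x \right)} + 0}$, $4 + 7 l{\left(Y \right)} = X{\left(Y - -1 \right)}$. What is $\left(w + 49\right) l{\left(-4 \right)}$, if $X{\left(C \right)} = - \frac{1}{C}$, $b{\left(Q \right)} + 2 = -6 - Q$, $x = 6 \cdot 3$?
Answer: $- \frac{77}{3} - \frac{11 i \sqrt{26}}{21} \approx -25.667 - 2.6709 i$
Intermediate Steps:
$x = 18$
$b{\left(Q \right)} = -8 - Q$ ($b{\left(Q \right)} = -2 - \left(6 + Q\right) = -8 - Q$)
$l{\left(Y \right)} = - \frac{4}{7} - \frac{1}{7 \left(1 + Y\right)}$ ($l{\left(Y \right)} = - \frac{4}{7} + \frac{\left(-1\right) \frac{1}{Y - -1}}{7} = - \frac{4}{7} + \frac{\left(-1\right) \frac{1}{Y + 1}}{7} = - \frac{4}{7} + \frac{\left(-1\right) \frac{1}{1 + Y}}{7} = - \frac{4}{7} - \frac{1}{7 \left(1 + Y\right)}$)
$w = i \sqrt{26}$ ($w = \sqrt{\left(-8 - 18\right) + 0} = \sqrt{-26 + 0} = \sqrt{-26} = i \sqrt{26} \approx 5.099 i$)
$\left(w + 49\right) l{\left(-4 \right)} = \left(i \sqrt{26} + 49\right) \frac{-5 - -16}{7 \left(1 - 4\right)} = \left(49 + i \sqrt{26}\right) \frac{-5 + 16}{7 \left(-3\right)} = \left(49 + i \sqrt{26}\right) \frac{1}{7} \left(- \frac{1}{3}\right) 11 = \left(49 + i \sqrt{26}\right) \left(- \frac{11}{21}\right) = - \frac{77}{3} - \frac{11 i \sqrt{26}}{21}$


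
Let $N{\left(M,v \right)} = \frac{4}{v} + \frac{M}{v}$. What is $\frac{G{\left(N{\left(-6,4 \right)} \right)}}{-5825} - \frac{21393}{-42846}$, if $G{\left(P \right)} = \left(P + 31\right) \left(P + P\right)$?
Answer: $\frac{20986838}{41596325} \approx 0.50454$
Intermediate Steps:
$G{\left(P \right)} = 2 P \left(31 + P\right)$ ($G{\left(P \right)} = \left(31 + P\right) 2 P = 2 P \left(31 + P\right)$)
$\frac{G{\left(N{\left(-6,4 \right)} \right)}}{-5825} - \frac{21393}{-42846} = \frac{2 \frac{4 - 6}{4} \left(31 + \frac{4 - 6}{4}\right)}{-5825} - \frac{21393}{-42846} = 2 \cdot \frac{1}{4} \left(-2\right) \left(31 + \frac{1}{4} \left(-2\right)\right) \left(- \frac{1}{5825}\right) - - \frac{7131}{14282} = 2 \left(- \frac{1}{2}\right) \left(31 - \frac{1}{2}\right) \left(- \frac{1}{5825}\right) + \frac{7131}{14282} = 2 \left(- \frac{1}{2}\right) \frac{61}{2} \left(- \frac{1}{5825}\right) + \frac{7131}{14282} = \left(- \frac{61}{2}\right) \left(- \frac{1}{5825}\right) + \frac{7131}{14282} = \frac{61}{11650} + \frac{7131}{14282} = \frac{20986838}{41596325}$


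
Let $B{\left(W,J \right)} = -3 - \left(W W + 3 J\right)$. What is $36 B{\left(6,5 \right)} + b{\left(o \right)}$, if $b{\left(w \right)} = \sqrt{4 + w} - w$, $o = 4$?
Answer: $-1948 + 2 \sqrt{2} \approx -1945.2$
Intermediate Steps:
$B{\left(W,J \right)} = -3 - W^{2} - 3 J$ ($B{\left(W,J \right)} = -3 - \left(W^{2} + 3 J\right) = -3 - W^{2} - 3 J$)
$36 B{\left(6,5 \right)} + b{\left(o \right)} = 36 \left(-3 - 6^{2} - 15\right) + \left(\sqrt{4 + 4} - 4\right) = 36 \left(-3 - 36 - 15\right) - \left(4 - \sqrt{8}\right) = 36 \left(-3 - 36 - 15\right) - \left(4 - 2 \sqrt{2}\right) = 36 \left(-54\right) - \left(4 - 2 \sqrt{2}\right) = -1944 - \left(4 - 2 \sqrt{2}\right) = -1948 + 2 \sqrt{2}$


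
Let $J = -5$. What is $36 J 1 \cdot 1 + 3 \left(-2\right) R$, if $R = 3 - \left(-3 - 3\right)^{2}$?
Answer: $18$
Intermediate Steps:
$R = -33$ ($R = 3 - \left(-6\right)^{2} = 3 - 36 = -33$)
$36 J 1 \cdot 1 + 3 \left(-2\right) R = 36 \left(-5\right) 1 \cdot 1 + 3 \left(-2\right) \left(-33\right) = 36 \left(\left(-5\right) 1\right) - -198 = 36 \left(-5\right) + 198 = -180 + 198 = 18$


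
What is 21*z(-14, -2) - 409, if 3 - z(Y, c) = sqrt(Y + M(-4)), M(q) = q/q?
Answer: -346 - 21*I*sqrt(13) ≈ -346.0 - 75.717*I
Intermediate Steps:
M(q) = 1
z(Y, c) = 3 - sqrt(1 + Y) (z(Y, c) = 3 - sqrt(Y + 1) = 3 - sqrt(1 + Y))
21*z(-14, -2) - 409 = 21*(3 - sqrt(1 - 14)) - 409 = 21*(3 - sqrt(-13)) - 409 = 21*(3 - I*sqrt(13)) - 409 = (63 - 21*I*sqrt(13)) - 409 = -346 - 21*I*sqrt(13)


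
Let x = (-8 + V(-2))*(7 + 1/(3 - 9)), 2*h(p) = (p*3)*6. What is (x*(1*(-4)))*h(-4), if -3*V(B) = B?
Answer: -7216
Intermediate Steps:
h(p) = 9*p (h(p) = ((p*3)*6)/2 = ((3*p)*6)/2 = (18*p)/2 = 9*p)
V(B) = -B/3
x = -451/9 (x = (-8 - ⅓*(-2))*(7 + 1/(3 - 9)) = (-8 + ⅔)*(7 + 1/(-6)) = -22*(7 - ⅙)/3 = -22/3*41/6 = -451/9 ≈ -50.111)
(x*(1*(-4)))*h(-4) = (-451*(-4)/9)*(9*(-4)) = -451/9*(-4)*(-36) = (1804/9)*(-36) = -7216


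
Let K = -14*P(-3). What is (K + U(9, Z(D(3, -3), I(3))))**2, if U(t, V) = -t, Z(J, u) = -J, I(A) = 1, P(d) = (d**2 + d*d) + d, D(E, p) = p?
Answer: 47961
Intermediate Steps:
P(d) = d + 2*d**2 (P(d) = (d**2 + d**2) + d = 2*d**2 + d = d + 2*d**2)
K = -210 (K = -(-42)*(1 + 2*(-3)) = -(-42)*(1 - 6) = -(-42)*(-5) = -14*15 = -210)
(K + U(9, Z(D(3, -3), I(3))))**2 = (-210 - 1*9)**2 = (-210 - 9)**2 = (-219)**2 = 47961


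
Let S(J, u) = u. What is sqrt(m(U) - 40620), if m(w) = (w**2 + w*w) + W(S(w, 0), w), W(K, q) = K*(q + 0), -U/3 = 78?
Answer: 2*sqrt(17223) ≈ 262.47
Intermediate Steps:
U = -234 (U = -3*78 = -234)
W(K, q) = K*q
m(w) = 2*w**2 (m(w) = (w**2 + w*w) + 0*w = (w**2 + w**2) + 0 = 2*w**2 + 0 = 2*w**2)
sqrt(m(U) - 40620) = sqrt(2*(-234)**2 - 40620) = sqrt(2*54756 - 40620) = sqrt(109512 - 40620) = sqrt(68892) = 2*sqrt(17223)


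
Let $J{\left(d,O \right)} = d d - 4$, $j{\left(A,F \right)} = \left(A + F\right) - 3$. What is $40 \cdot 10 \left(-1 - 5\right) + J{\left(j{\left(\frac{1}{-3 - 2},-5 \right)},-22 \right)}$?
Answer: $- \frac{58419}{25} \approx -2336.8$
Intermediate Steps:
$j{\left(A,F \right)} = -3 + A + F$
$J{\left(d,O \right)} = -4 + d^{2}$ ($J{\left(d,O \right)} = d^{2} - 4 = -4 + d^{2}$)
$40 \cdot 10 \left(-1 - 5\right) + J{\left(j{\left(\frac{1}{-3 - 2},-5 \right)},-22 \right)} = 40 \cdot 10 \left(-1 - 5\right) - \left(4 - \left(-3 + \frac{1}{-3 - 2} - 5\right)^{2}\right) = 40 \cdot 10 \left(-6\right) - \left(4 - \left(-3 + \frac{1}{-5} - 5\right)^{2}\right) = 40 \left(-60\right) - \left(4 - \left(-3 - \frac{1}{5} - 5\right)^{2}\right) = -2400 - \left(4 - \left(- \frac{41}{5}\right)^{2}\right) = -2400 + \left(-4 + \frac{1681}{25}\right) = -2400 + \frac{1581}{25} = - \frac{58419}{25}$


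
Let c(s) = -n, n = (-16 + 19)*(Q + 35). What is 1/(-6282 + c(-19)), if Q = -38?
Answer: -1/6273 ≈ -0.00015941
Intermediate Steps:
n = -9 (n = (-16 + 19)*(-38 + 35) = 3*(-3) = -9)
c(s) = 9 (c(s) = -1*(-9) = 9)
1/(-6282 + c(-19)) = 1/(-6282 + 9) = 1/(-6273) = -1/6273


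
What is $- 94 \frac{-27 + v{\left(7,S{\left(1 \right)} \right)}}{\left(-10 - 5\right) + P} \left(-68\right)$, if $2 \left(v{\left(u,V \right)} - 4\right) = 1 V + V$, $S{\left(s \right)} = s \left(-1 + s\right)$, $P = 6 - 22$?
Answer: $\frac{147016}{31} \approx 4742.5$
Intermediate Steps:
$P = -16$ ($P = 6 - 22 = -16$)
$v{\left(u,V \right)} = 4 + V$ ($v{\left(u,V \right)} = 4 + \frac{1 V + V}{2} = 4 + \frac{V + V}{2} = 4 + \frac{2 V}{2} = 4 + V$)
$- 94 \frac{-27 + v{\left(7,S{\left(1 \right)} \right)}}{\left(-10 - 5\right) + P} \left(-68\right) = - 94 \frac{-27 + \left(4 + 1 \left(-1 + 1\right)\right)}{\left(-10 - 5\right) - 16} \left(-68\right) = - 94 \frac{-27 + \left(4 + 1 \cdot 0\right)}{\left(-10 - 5\right) - 16} \left(-68\right) = - 94 \frac{-27 + \left(4 + 0\right)}{-15 - 16} \left(-68\right) = - 94 \frac{-27 + 4}{-31} \left(-68\right) = - 94 \left(\left(-23\right) \left(- \frac{1}{31}\right)\right) \left(-68\right) = \left(-94\right) \frac{23}{31} \left(-68\right) = \left(- \frac{2162}{31}\right) \left(-68\right) = \frac{147016}{31}$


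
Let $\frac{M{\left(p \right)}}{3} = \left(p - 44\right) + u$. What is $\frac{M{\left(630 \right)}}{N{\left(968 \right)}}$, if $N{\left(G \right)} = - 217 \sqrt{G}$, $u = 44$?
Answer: $- \frac{135 \sqrt{2}}{682} \approx -0.27994$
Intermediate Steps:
$M{\left(p \right)} = 3 p$ ($M{\left(p \right)} = 3 \left(\left(p - 44\right) + 44\right) = 3 \left(\left(-44 + p\right) + 44\right) = 3 p$)
$\frac{M{\left(630 \right)}}{N{\left(968 \right)}} = \frac{3 \cdot 630}{\left(-217\right) \sqrt{968}} = \frac{1890}{\left(-217\right) 22 \sqrt{2}} = \frac{1890}{\left(-4774\right) \sqrt{2}} = 1890 \left(- \frac{\sqrt{2}}{9548}\right) = - \frac{135 \sqrt{2}}{682}$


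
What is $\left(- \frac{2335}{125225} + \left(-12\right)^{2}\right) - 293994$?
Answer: $- \frac{7359473717}{25045} \approx -2.9385 \cdot 10^{5}$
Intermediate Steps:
$\left(- \frac{2335}{125225} + \left(-12\right)^{2}\right) - 293994 = \left(\left(-2335\right) \frac{1}{125225} + 144\right) - 293994 = \left(- \frac{467}{25045} + 144\right) - 293994 = \frac{3606013}{25045} - 293994 = - \frac{7359473717}{25045}$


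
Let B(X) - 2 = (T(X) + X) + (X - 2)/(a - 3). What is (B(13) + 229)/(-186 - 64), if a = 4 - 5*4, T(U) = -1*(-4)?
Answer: -4701/4750 ≈ -0.98968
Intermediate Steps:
T(U) = 4
a = -16 (a = 4 - 20 = -16)
B(X) = 116/19 + 18*X/19 (B(X) = 2 + ((4 + X) + (X - 2)/(-16 - 3)) = 2 + ((4 + X) + (-2 + X)/(-19)) = 2 + ((4 + X) + (-2 + X)*(-1/19)) = 2 + ((4 + X) + (2/19 - X/19)) = 2 + (78/19 + 18*X/19) = 116/19 + 18*X/19)
(B(13) + 229)/(-186 - 64) = ((116/19 + (18/19)*13) + 229)/(-186 - 64) = ((116/19 + 234/19) + 229)/(-250) = (350/19 + 229)*(-1/250) = (4701/19)*(-1/250) = -4701/4750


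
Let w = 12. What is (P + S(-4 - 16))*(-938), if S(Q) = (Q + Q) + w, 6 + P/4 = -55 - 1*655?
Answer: 2712696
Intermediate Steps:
P = -2864 (P = -24 + 4*(-55 - 1*655) = -24 + 4*(-55 - 655) = -24 + 4*(-710) = -24 - 2840 = -2864)
S(Q) = 12 + 2*Q (S(Q) = (Q + Q) + 12 = 2*Q + 12 = 12 + 2*Q)
(P + S(-4 - 16))*(-938) = (-2864 + (12 + 2*(-4 - 16)))*(-938) = (-2864 + (12 + 2*(-20)))*(-938) = (-2864 + (12 - 40))*(-938) = (-2864 - 28)*(-938) = -2892*(-938) = 2712696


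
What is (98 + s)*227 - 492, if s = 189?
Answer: 64657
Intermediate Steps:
(98 + s)*227 - 492 = (98 + 189)*227 - 492 = 287*227 - 492 = 65149 - 492 = 64657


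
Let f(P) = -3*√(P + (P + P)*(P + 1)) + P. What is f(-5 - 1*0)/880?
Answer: -1/176 - 3*√35/880 ≈ -0.025850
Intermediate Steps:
f(P) = P - 3*√(P + 2*P*(1 + P)) (f(P) = -3*√(P + (2*P)*(1 + P)) + P = -3*√(P + 2*P*(1 + P)) + P = P - 3*√(P + 2*P*(1 + P)))
f(-5 - 1*0)/880 = ((-5 - 1*0) - 3*√5*√(-3 - 2*(-5 - 1*0)))/880 = ((-5 + 0) - 3*√5*√(-3 - 2*(-5 + 0)))/880 = (-5 - 3*√35)/880 = -1/176 - 3*√35/880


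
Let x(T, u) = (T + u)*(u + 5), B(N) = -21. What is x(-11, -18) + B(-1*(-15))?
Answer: 356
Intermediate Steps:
x(T, u) = (5 + u)*(T + u) (x(T, u) = (T + u)*(5 + u) = (5 + u)*(T + u))
x(-11, -18) + B(-1*(-15)) = ((-18)² + 5*(-11) + 5*(-18) - 11*(-18)) - 21 = (324 - 55 - 90 + 198) - 21 = 377 - 21 = 356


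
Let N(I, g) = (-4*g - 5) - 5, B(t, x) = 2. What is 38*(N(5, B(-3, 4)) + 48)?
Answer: 1140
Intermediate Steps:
N(I, g) = -10 - 4*g (N(I, g) = (-5 - 4*g) - 5 = -10 - 4*g)
38*(N(5, B(-3, 4)) + 48) = 38*((-10 - 4*2) + 48) = 38*((-10 - 8) + 48) = 38*(-18 + 48) = 38*30 = 1140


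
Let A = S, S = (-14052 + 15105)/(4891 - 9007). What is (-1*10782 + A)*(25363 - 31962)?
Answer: 97620689745/1372 ≈ 7.1152e+7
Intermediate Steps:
S = -351/1372 (S = 1053/(-4116) = 1053*(-1/4116) = -351/1372 ≈ -0.25583)
A = -351/1372 ≈ -0.25583
(-1*10782 + A)*(25363 - 31962) = (-1*10782 - 351/1372)*(25363 - 31962) = (-10782 - 351/1372)*(-6599) = -14793255/1372*(-6599) = 97620689745/1372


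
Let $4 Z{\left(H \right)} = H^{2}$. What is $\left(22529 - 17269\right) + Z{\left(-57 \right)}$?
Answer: $\frac{24289}{4} \approx 6072.3$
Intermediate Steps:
$Z{\left(H \right)} = \frac{H^{2}}{4}$
$\left(22529 - 17269\right) + Z{\left(-57 \right)} = \left(22529 - 17269\right) + \frac{\left(-57\right)^{2}}{4} = 5260 + \frac{1}{4} \cdot 3249 = 5260 + \frac{3249}{4} = \frac{24289}{4}$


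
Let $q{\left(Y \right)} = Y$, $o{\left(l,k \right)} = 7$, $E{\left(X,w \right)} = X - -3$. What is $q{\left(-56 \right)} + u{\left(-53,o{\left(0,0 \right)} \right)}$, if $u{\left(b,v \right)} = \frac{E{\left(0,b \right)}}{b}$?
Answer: $- \frac{2971}{53} \approx -56.057$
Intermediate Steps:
$E{\left(X,w \right)} = 3 + X$ ($E{\left(X,w \right)} = X + 3 = 3 + X$)
$u{\left(b,v \right)} = \frac{3}{b}$ ($u{\left(b,v \right)} = \frac{3 + 0}{b} = \frac{3}{b}$)
$q{\left(-56 \right)} + u{\left(-53,o{\left(0,0 \right)} \right)} = -56 + \frac{3}{-53} = -56 + 3 \left(- \frac{1}{53}\right) = -56 - \frac{3}{53} = - \frac{2971}{53}$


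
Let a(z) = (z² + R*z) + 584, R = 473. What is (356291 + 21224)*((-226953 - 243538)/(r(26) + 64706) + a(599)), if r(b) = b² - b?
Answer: 15857372224552215/65356 ≈ 2.4263e+11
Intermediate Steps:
a(z) = 584 + z² + 473*z (a(z) = (z² + 473*z) + 584 = 584 + z² + 473*z)
(356291 + 21224)*((-226953 - 243538)/(r(26) + 64706) + a(599)) = (356291 + 21224)*((-226953 - 243538)/(26*(-1 + 26) + 64706) + (584 + 599² + 473*599)) = 377515*(-470491/(26*25 + 64706) + (584 + 358801 + 283327)) = 377515*(-470491/(650 + 64706) + 642712) = 377515*(-470491/65356 + 642712) = 377515*(42004614981/65356) = 15857372224552215/65356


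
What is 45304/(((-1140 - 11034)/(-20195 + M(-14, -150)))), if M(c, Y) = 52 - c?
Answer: 455962108/6087 ≈ 74908.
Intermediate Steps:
45304/(((-1140 - 11034)/(-20195 + M(-14, -150)))) = 45304/(((-1140 - 11034)/(-20195 + (52 - 1*(-14))))) = 45304/((-12174/(-20195 + (52 + 14)))) = 45304/((-12174/(-20195 + 66))) = 45304/((-12174/(-20129))) = 45304/((-12174*(-1/20129))) = 45304/(12174/20129) = 45304*(20129/12174) = 455962108/6087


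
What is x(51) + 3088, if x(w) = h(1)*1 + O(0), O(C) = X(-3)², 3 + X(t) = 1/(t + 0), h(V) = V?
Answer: 27901/9 ≈ 3100.1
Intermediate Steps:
X(t) = -3 + 1/t (X(t) = -3 + 1/(t + 0) = -3 + 1/t)
O(C) = 100/9 (O(C) = (-3 + 1/(-3))² = (-3 - ⅓)² = (-10/3)² = 100/9)
x(w) = 109/9 (x(w) = 1*1 + 100/9 = 1 + 100/9 = 109/9)
x(51) + 3088 = 109/9 + 3088 = 27901/9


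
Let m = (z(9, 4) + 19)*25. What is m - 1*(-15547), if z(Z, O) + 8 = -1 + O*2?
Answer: 15997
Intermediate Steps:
z(Z, O) = -9 + 2*O (z(Z, O) = -8 + (-1 + O*2) = -8 + (-1 + 2*O) = -9 + 2*O)
m = 450 (m = ((-9 + 2*4) + 19)*25 = ((-9 + 8) + 19)*25 = (-1 + 19)*25 = 18*25 = 450)
m - 1*(-15547) = 450 - 1*(-15547) = 450 + 15547 = 15997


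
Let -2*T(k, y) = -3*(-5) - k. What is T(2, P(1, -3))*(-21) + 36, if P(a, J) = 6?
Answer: 345/2 ≈ 172.50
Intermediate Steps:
T(k, y) = -15/2 + k/2 (T(k, y) = -(-3*(-5) - k)/2 = -(15 - k)/2 = -15/2 + k/2)
T(2, P(1, -3))*(-21) + 36 = (-15/2 + (½)*2)*(-21) + 36 = (-15/2 + 1)*(-21) + 36 = -13/2*(-21) + 36 = 273/2 + 36 = 345/2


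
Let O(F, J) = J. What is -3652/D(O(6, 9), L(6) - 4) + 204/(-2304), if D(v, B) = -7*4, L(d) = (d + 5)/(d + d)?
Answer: 175177/1344 ≈ 130.34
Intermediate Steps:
L(d) = (5 + d)/(2*d) (L(d) = (5 + d)/((2*d)) = (5 + d)*(1/(2*d)) = (5 + d)/(2*d))
D(v, B) = -28
-3652/D(O(6, 9), L(6) - 4) + 204/(-2304) = -3652/(-28) + 204/(-2304) = -3652*(-1/28) + 204*(-1/2304) = 913/7 - 17/192 = 175177/1344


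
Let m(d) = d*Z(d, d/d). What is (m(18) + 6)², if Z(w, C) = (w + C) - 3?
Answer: 86436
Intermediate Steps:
Z(w, C) = -3 + C + w (Z(w, C) = (C + w) - 3 = -3 + C + w)
m(d) = d*(-2 + d) (m(d) = d*(-3 + d/d + d) = d*(-3 + 1 + d) = d*(-2 + d))
(m(18) + 6)² = (18*(-2 + 18) + 6)² = (18*16 + 6)² = (288 + 6)² = 294² = 86436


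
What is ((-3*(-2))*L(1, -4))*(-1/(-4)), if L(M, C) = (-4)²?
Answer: 24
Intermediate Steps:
L(M, C) = 16
((-3*(-2))*L(1, -4))*(-1/(-4)) = (-3*(-2)*16)*(-1/(-4)) = (6*16)*(-1*(-¼)) = 96*(¼) = 24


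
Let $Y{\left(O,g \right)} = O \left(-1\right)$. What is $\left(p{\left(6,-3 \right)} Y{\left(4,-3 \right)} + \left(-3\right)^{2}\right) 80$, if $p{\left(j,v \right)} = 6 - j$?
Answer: $720$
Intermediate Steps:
$Y{\left(O,g \right)} = - O$
$\left(p{\left(6,-3 \right)} Y{\left(4,-3 \right)} + \left(-3\right)^{2}\right) 80 = \left(\left(6 - 6\right) \left(\left(-1\right) 4\right) + \left(-3\right)^{2}\right) 80 = \left(\left(6 - 6\right) \left(-4\right) + 9\right) 80 = \left(0 \left(-4\right) + 9\right) 80 = \left(0 + 9\right) 80 = 9 \cdot 80 = 720$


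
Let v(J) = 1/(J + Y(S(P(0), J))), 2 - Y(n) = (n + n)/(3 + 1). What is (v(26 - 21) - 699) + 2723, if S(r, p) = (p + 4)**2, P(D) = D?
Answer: 135606/67 ≈ 2024.0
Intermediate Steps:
S(r, p) = (4 + p)**2
Y(n) = 2 - n/2 (Y(n) = 2 - (n + n)/(3 + 1) = 2 - 2*n/4 = 2 - n/2)
v(J) = 1/(2 + J - (4 + J)**2/2) (v(J) = 1/(J + (2 - (4 + J)**2/2)) = 1/(2 + J - (4 + J)**2/2))
(v(26 - 21) - 699) + 2723 = (2/(4 - (4 + (26 - 21))**2 + 2*(26 - 21)) - 699) + 2723 = (2/(4 - (4 + 5)**2 + 2*5) - 699) + 2723 = (2/(4 - 1*9**2 + 10) - 699) + 2723 = (2/(4 - 1*81 + 10) - 699) + 2723 = (2/(4 - 81 + 10) - 699) + 2723 = (2/(-67) - 699) + 2723 = (2*(-1/67) - 699) + 2723 = (-2/67 - 699) + 2723 = -46835/67 + 2723 = 135606/67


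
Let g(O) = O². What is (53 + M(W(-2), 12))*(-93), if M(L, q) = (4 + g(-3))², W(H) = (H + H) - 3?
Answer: -20646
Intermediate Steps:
W(H) = -3 + 2*H (W(H) = 2*H - 3 = -3 + 2*H)
M(L, q) = 169 (M(L, q) = (4 + (-3)²)² = (4 + 9)² = 13² = 169)
(53 + M(W(-2), 12))*(-93) = (53 + 169)*(-93) = 222*(-93) = -20646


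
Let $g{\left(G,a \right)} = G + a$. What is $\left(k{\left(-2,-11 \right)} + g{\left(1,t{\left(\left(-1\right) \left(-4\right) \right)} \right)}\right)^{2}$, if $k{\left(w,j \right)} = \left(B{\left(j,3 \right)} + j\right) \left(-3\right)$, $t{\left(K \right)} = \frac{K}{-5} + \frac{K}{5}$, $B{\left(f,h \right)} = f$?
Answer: $4489$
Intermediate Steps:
$t{\left(K \right)} = 0$ ($t{\left(K \right)} = K \left(- \frac{1}{5}\right) + K \frac{1}{5} = - \frac{K}{5} + \frac{K}{5} = 0$)
$k{\left(w,j \right)} = - 6 j$ ($k{\left(w,j \right)} = \left(j + j\right) \left(-3\right) = 2 j \left(-3\right) = - 6 j$)
$\left(k{\left(-2,-11 \right)} + g{\left(1,t{\left(\left(-1\right) \left(-4\right) \right)} \right)}\right)^{2} = \left(\left(-6\right) \left(-11\right) + \left(1 + 0\right)\right)^{2} = \left(66 + 1\right)^{2} = 67^{2} = 4489$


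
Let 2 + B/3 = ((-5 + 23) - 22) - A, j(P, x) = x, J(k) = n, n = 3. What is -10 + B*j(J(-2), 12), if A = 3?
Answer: -334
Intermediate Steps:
J(k) = 3
B = -27 (B = -6 + 3*(((-5 + 23) - 22) - 1*3) = -6 + 3*((18 - 22) - 3) = -6 + 3*(-4 - 3) = -6 + 3*(-7) = -6 - 21 = -27)
-10 + B*j(J(-2), 12) = -10 - 27*12 = -10 - 324 = -334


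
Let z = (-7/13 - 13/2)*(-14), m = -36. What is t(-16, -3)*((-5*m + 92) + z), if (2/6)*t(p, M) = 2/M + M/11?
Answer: -149327/143 ≈ -1044.2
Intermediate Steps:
t(p, M) = 6/M + 3*M/11 (t(p, M) = 3*(2/M + M/11) = 6/M + 3*M/11)
z = 1281/13 (z = (-7*1/13 - 13*½)*(-14) = (-7/13 - 13/2)*(-14) = -183/26*(-14) = 1281/13 ≈ 98.538)
t(-16, -3)*((-5*m + 92) + z) = (6/(-3) + (3/11)*(-3))*((-5*(-36) + 92) + 1281/13) = (6*(-⅓) - 9/11)*((180 + 92) + 1281/13) = (-2 - 9/11)*(272 + 1281/13) = -31/11*4817/13 = -149327/143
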